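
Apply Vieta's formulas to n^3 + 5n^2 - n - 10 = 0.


Monic cubic n^3+bn^2+cn+d=0: sum=-b, pairwise sum=c, product=-d.
b=5, c=-1, d=-10
r1+r2+r3 = -5
r1r2+r1r3+r2r3 = -1
r1r2r3 = 10


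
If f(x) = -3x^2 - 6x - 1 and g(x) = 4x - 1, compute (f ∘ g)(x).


Substitute g(x) into f:
f(g(x)) = -3*(4x - 1)^2 + (-6)*(4x - 1) + (-1)
(4x - 1)^2 = 16x^2 - 8x + 1
Expand and combine: -48x^2 + 2


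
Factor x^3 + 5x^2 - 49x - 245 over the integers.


Try integer roots (divisors of -245). x=-7: p(-7)=0.
Divide out (x + 7): quotient is x^2 - 2x - 35.
Factor the quadratic: (x - 7)(x + 5)
Result: (x + 7)(x - 7)(x + 5)


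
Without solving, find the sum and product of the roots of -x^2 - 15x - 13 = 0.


For ax^2+bx+c=0: sum = -b/a, product = c/a.
a=-1, b=-15, c=-13
Sum = -(-15)/-1 = -15
Product = (-13)/-1 = 13


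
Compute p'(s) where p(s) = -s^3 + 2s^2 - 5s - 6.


Apply the power rule term by term:
  d/ds(-s^3) = -3s^2
  d/ds(2s^2) = 4s
  d/ds(-5s) = -5
  d/ds(-6) = 0
p'(s) = -3s^2 + 4s - 5


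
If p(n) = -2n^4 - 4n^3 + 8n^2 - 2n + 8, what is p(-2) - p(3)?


p(-2) = 44
p(3) = -196
p(-2) - p(3) = 44 + 196 = 240


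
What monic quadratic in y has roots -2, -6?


p(y) = (y + 2)(y + 6)
Expand: y^2 + 8y + 12


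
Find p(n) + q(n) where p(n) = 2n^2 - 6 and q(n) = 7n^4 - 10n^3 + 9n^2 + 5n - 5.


Align terms by degree and add:
  2n^2 - 6
+ 7n^4 - 10n^3 + 9n^2 + 5n - 5
= 7n^4 - 10n^3 + 11n^2 + 5n - 11


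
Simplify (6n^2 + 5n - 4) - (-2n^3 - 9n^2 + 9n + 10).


Distribute the minus sign:
  (6n^2 + 5n - 4)
- (-2n^3 - 9n^2 + 9n + 10)
Negate second polynomial: 2n^3 + 9n^2 - 9n - 10
Add: 2n^3 + 15n^2 - 4n - 14


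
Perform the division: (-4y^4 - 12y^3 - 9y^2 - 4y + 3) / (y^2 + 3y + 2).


(-4y^4 - 12y^3 - 9y^2 - 4y + 3) / (y^2 + 3y + 2)
Step 1: -4y^2 * (y^2 + 3y + 2) = -4y^4 - 12y^3 - 8y^2; subtract.
Step 2: 0 * (y^2 + 3y + 2) = 0; subtract.
Step 3: -1 * (y^2 + 3y + 2) = -y^2 - 3y - 2; subtract.
Quotient: -4y^2 - 1, Remainder: -y + 5


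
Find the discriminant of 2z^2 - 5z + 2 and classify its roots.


D = b^2 - 4ac = (-5)^2 - 4(2)(2) = 25 - 16 = 9
Since D > 0: two distinct rational roots


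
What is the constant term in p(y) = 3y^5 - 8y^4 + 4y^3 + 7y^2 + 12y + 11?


Read off the constant term: 11


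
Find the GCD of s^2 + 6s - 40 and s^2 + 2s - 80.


Factor each:
  s^2 + 6s - 40 = (s + 10)(s - 4)
  s^2 + 2s - 80 = (s + 10)(s - 8)
Common monic factor: s + 10


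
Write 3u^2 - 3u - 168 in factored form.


Roots satisfy r1 + r2 = -b/a = 1 and r1*r2 = c/a = -56.
So r1 = -7, r2 = 8.
3u^2 - 3u - 168 = 3(u - r1)(u - r2) = 3(u + 7)(u - 8)


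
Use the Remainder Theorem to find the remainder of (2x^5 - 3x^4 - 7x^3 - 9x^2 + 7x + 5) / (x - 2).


By the Remainder Theorem, the remainder equals p(2):
  2*(2)^5 = 64
  -3*(2)^4 = -48
  -7*(2)^3 = -56
  -9*(2)^2 = -36
  7*(2)^1 = 14
  constant: 5
Sum: 64 - 48 - 56 - 36 + 14 + 5 = -57


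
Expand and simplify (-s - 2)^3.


Expand (-s - 2)^3 by repeated multiplication:
  (-s - 2)^2 = s^2 + 4s + 4
= -s^3 - 6s^2 - 12s - 8


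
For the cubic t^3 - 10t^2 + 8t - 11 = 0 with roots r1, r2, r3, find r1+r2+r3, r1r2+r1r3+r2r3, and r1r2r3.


Monic cubic t^3+bt^2+ct+d=0: sum=-b, pairwise sum=c, product=-d.
b=-10, c=8, d=-11
r1+r2+r3 = 10
r1r2+r1r3+r2r3 = 8
r1r2r3 = 11


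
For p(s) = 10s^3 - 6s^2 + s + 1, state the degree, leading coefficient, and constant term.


Highest power of s is 3, with coefficient 10. Constant term is 1.
Degree = 3, leading coefficient = 10, constant term = 1


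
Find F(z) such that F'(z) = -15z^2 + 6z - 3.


Reverse power rule on each term:
  ∫ -15z^2 dz = -5z^3
  ∫ 6z dz = 3z^2
  ∫ -3 dz = -3z
F(z) = -5z^3 + 3z^2 - 3z + C


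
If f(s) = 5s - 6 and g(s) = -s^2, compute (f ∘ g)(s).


Substitute g(s) into f:
f(g(s)) = 5*(-s^2) + (-6)
Expand and combine: -5s^2 - 6


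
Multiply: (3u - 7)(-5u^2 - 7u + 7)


Distribute each term of the first polynomial:
  (3u)(-5u^2 - 7u + 7) = -15u^3 - 21u^2 + 21u
  (-7)(-5u^2 - 7u + 7) = 35u^2 + 49u - 49
Sum: -15u^3 + 14u^2 + 70u - 49


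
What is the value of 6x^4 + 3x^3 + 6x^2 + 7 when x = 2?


Using direct substitution:
  6 * (2)^4 = 96
  3 * (2)^3 = 24
  6 * (2)^2 = 24
  0 * (2)^1 = 0
  constant: 7
Sum = 96 + 24 + 24 + 0 + 7 = 151


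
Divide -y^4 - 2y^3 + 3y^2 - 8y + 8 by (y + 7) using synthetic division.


Synthetic division with c = -7. Coefficients: -1, -2, 3, -8, 8
Bring down -1.
  -1 * -7 = 7; 7 - 2 = 5
  5 * -7 = -35; -35 + 3 = -32
  -32 * -7 = 224; 224 - 8 = 216
  216 * -7 = -1512; -1512 + 8 = -1504
Quotient: -y^3 + 5y^2 - 32y + 216, Remainder: -1504


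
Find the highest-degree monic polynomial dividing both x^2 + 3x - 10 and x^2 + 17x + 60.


Factor each:
  x^2 + 3x - 10 = (x + 5)(x - 2)
  x^2 + 17x + 60 = (x + 5)(x + 12)
Common monic factor: x + 5


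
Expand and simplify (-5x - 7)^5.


Expand (-5x - 7)^5 by repeated multiplication:
  (-5x - 7)^2 = 25x^2 + 70x + 49
  (-5x - 7)^3 = -125x^3 - 525x^2 - 735x - 343
  (-5x - 7)^4 = 625x^4 + 3500x^3 + 7350x^2 + 6860x + 2401
= -3125x^5 - 21875x^4 - 61250x^3 - 85750x^2 - 60025x - 16807


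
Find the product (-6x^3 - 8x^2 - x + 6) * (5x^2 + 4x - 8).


Distribute each term of the first polynomial:
  (-6x^3)(5x^2 + 4x - 8) = -30x^5 - 24x^4 + 48x^3
  (-8x^2)(5x^2 + 4x - 8) = -40x^4 - 32x^3 + 64x^2
  (-x)(5x^2 + 4x - 8) = -5x^3 - 4x^2 + 8x
  (6)(5x^2 + 4x - 8) = 30x^2 + 24x - 48
Sum: -30x^5 - 64x^4 + 11x^3 + 90x^2 + 32x - 48


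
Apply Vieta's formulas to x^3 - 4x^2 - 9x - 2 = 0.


Monic cubic x^3+bx^2+cx+d=0: sum=-b, pairwise sum=c, product=-d.
b=-4, c=-9, d=-2
r1+r2+r3 = 4
r1r2+r1r3+r2r3 = -9
r1r2r3 = 2


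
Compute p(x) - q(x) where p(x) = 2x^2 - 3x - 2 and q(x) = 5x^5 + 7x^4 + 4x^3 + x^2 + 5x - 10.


Distribute the minus sign:
  (2x^2 - 3x - 2)
- (5x^5 + 7x^4 + 4x^3 + x^2 + 5x - 10)
Negate second polynomial: -5x^5 - 7x^4 - 4x^3 - x^2 - 5x + 10
Add: -5x^5 - 7x^4 - 4x^3 + x^2 - 8x + 8


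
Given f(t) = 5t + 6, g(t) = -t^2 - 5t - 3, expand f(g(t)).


Substitute g(t) into f:
f(g(t)) = 5*(-t^2 - 5t - 3) + 6
Expand and combine: -5t^2 - 25t - 9


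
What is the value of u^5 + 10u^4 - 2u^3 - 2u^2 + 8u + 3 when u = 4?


Using direct substitution:
  1 * (4)^5 = 1024
  10 * (4)^4 = 2560
  -2 * (4)^3 = -128
  -2 * (4)^2 = -32
  8 * (4)^1 = 32
  constant: 3
Sum = 1024 + 2560 - 128 - 32 + 32 + 3 = 3459


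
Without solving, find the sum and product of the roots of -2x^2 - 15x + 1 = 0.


For ax^2+bx+c=0: sum = -b/a, product = c/a.
a=-2, b=-15, c=1
Sum = -(-15)/-2 = -15/2
Product = (1)/-2 = -1/2


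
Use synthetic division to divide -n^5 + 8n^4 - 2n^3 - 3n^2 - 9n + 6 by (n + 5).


Synthetic division with c = -5. Coefficients: -1, 8, -2, -3, -9, 6
Bring down -1.
  -1 * -5 = 5; 5 + 8 = 13
  13 * -5 = -65; -65 - 2 = -67
  -67 * -5 = 335; 335 - 3 = 332
  332 * -5 = -1660; -1660 - 9 = -1669
  -1669 * -5 = 8345; 8345 + 6 = 8351
Quotient: -n^4 + 13n^3 - 67n^2 + 332n - 1669, Remainder: 8351


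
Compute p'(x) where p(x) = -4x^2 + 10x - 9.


Apply the power rule term by term:
  d/dx(-4x^2) = -8x
  d/dx(10x) = 10
  d/dx(-9) = 0
p'(x) = -8x + 10


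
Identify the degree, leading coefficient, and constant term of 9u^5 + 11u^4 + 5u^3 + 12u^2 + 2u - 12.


Highest power of u is 5, with coefficient 9. Constant term is -12.
Degree = 5, leading coefficient = 9, constant term = -12


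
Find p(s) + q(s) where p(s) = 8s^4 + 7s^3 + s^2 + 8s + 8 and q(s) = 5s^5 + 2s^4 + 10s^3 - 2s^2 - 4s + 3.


Align terms by degree and add:
  8s^4 + 7s^3 + s^2 + 8s + 8
+ 5s^5 + 2s^4 + 10s^3 - 2s^2 - 4s + 3
= 5s^5 + 10s^4 + 17s^3 - s^2 + 4s + 11


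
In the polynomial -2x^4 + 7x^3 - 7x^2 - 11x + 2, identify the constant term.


Read off the constant term: 2


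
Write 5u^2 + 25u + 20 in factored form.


Roots satisfy r1 + r2 = -b/a = -5 and r1*r2 = c/a = 4.
So r1 = -4, r2 = -1.
5u^2 + 25u + 20 = 5(u - r1)(u - r2) = 5(u + 4)(u + 1)


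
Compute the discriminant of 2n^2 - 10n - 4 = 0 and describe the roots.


D = b^2 - 4ac = (-10)^2 - 4(2)(-4) = 100 + 32 = 132
Since D > 0: two distinct irrational roots


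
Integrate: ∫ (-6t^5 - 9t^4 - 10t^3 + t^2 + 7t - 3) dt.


Reverse power rule on each term:
  ∫ -6t^5 dt = -t^6
  ∫ -9t^4 dt = -(9/5)t^5
  ∫ -10t^3 dt = -(5/2)t^4
  ∫ t^2 dt = (1/3)t^3
  ∫ 7t dt = (7/2)t^2
  ∫ -3 dt = -3t
F(t) = -t^6 - (9/5)t^5 - (5/2)t^4 + (1/3)t^3 + (7/2)t^2 - 3t + C


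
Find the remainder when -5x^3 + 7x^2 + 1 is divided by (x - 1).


By the Remainder Theorem, the remainder equals p(1):
  -5*(1)^3 = -5
  7*(1)^2 = 7
  0*(1)^1 = 0
  constant: 1
Sum: -5 + 7 + 0 + 1 = 3


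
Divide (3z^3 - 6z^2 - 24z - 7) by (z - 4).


(3z^3 - 6z^2 - 24z - 7) / (z - 4)
Step 1: 3z^2 * (z - 4) = 3z^3 - 12z^2; subtract.
Step 2: 6z * (z - 4) = 6z^2 - 24z; subtract.
Step 3: 0 * (z - 4) = 0; subtract.
Quotient: 3z^2 + 6z, Remainder: -7


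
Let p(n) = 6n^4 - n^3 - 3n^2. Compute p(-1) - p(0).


p(-1) = 4
p(0) = 0
p(-1) - p(0) = 4 = 4


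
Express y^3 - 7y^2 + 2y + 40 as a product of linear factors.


Try integer roots (divisors of 40). y=5: p(5)=0.
Divide out (y - 5): quotient is y^2 - 2y - 8.
Factor the quadratic: (y + 2)(y - 4)
Result: (y - 5)(y + 2)(y - 4)


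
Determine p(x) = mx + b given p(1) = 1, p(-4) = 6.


p(x) = mx + b. Using p(1)=1, p(-4)=6:
m = (1 - 6)/(1 + 4) = -5/5 = -1
b = 1 - m*(1) = 1 + 1 = 2
p(x) = -x + 2


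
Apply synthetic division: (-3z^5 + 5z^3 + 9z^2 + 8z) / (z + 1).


Synthetic division with c = -1. Coefficients: -3, 0, 5, 9, 8, 0
Bring down -3.
  -3 * -1 = 3; 3 + 0 = 3
  3 * -1 = -3; -3 + 5 = 2
  2 * -1 = -2; -2 + 9 = 7
  7 * -1 = -7; -7 + 8 = 1
  1 * -1 = -1; -1 + 0 = -1
Quotient: -3z^4 + 3z^3 + 2z^2 + 7z + 1, Remainder: -1


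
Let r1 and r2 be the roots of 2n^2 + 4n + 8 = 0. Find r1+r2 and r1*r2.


For an^2+bn+c=0: sum = -b/a, product = c/a.
a=2, b=4, c=8
Sum = -(4)/2 = -2
Product = (8)/2 = 4


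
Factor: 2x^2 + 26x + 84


Roots satisfy r1 + r2 = -b/a = -13 and r1*r2 = c/a = 42.
So r1 = -6, r2 = -7.
2x^2 + 26x + 84 = 2(x - r1)(x - r2) = 2(x + 6)(x + 7)


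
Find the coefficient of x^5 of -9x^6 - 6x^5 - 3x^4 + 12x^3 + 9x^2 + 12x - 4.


Read off the coefficient of x^5: -6


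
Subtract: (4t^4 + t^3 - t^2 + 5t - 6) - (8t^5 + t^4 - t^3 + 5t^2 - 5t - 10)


Distribute the minus sign:
  (4t^4 + t^3 - t^2 + 5t - 6)
- (8t^5 + t^4 - t^3 + 5t^2 - 5t - 10)
Negate second polynomial: -8t^5 - t^4 + t^3 - 5t^2 + 5t + 10
Add: -8t^5 + 3t^4 + 2t^3 - 6t^2 + 10t + 4


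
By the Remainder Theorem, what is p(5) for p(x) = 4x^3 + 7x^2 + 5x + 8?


By the Remainder Theorem, the remainder equals p(5):
  4*(5)^3 = 500
  7*(5)^2 = 175
  5*(5)^1 = 25
  constant: 8
Sum: 500 + 175 + 25 + 8 = 708


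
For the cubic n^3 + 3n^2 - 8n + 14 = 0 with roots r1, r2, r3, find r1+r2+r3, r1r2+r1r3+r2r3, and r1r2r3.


Monic cubic n^3+bn^2+cn+d=0: sum=-b, pairwise sum=c, product=-d.
b=3, c=-8, d=14
r1+r2+r3 = -3
r1r2+r1r3+r2r3 = -8
r1r2r3 = -14


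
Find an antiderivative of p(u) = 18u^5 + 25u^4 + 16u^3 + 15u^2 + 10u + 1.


Reverse power rule on each term:
  ∫ 18u^5 du = 3u^6
  ∫ 25u^4 du = 5u^5
  ∫ 16u^3 du = 4u^4
  ∫ 15u^2 du = 5u^3
  ∫ 10u du = 5u^2
  ∫ 1 du = u
F(u) = 3u^6 + 5u^5 + 4u^4 + 5u^3 + 5u^2 + u + C


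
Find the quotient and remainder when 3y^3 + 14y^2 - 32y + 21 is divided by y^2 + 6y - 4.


(3y^3 + 14y^2 - 32y + 21) / (y^2 + 6y - 4)
Step 1: 3y * (y^2 + 6y - 4) = 3y^3 + 18y^2 - 12y; subtract.
Step 2: -4 * (y^2 + 6y - 4) = -4y^2 - 24y + 16; subtract.
Quotient: 3y - 4, Remainder: 4y + 5


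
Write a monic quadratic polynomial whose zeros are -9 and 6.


p(x) = (x + 9)(x - 6)
Expand: x^2 + 3x - 54


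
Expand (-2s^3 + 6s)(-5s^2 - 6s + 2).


Distribute each term of the first polynomial:
  (-2s^3)(-5s^2 - 6s + 2) = 10s^5 + 12s^4 - 4s^3
  (6s)(-5s^2 - 6s + 2) = -30s^3 - 36s^2 + 12s
Sum: 10s^5 + 12s^4 - 34s^3 - 36s^2 + 12s


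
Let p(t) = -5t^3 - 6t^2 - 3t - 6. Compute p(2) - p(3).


p(2) = -76
p(3) = -204
p(2) - p(3) = -76 + 204 = 128


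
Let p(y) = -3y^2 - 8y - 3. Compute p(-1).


Using direct substitution:
  -3 * (-1)^2 = -3
  -8 * (-1)^1 = 8
  constant: -3
Sum = -3 + 8 - 3 = 2


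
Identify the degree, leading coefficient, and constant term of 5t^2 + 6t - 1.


Highest power of t is 2, with coefficient 5. Constant term is -1.
Degree = 2, leading coefficient = 5, constant term = -1


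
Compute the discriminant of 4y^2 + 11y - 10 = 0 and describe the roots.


D = b^2 - 4ac = (11)^2 - 4(4)(-10) = 121 + 160 = 281
Since D > 0: two distinct irrational roots


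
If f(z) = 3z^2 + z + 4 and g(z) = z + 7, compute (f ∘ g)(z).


Substitute g(z) into f:
f(g(z)) = 3*(z + 7)^2 + 1*(z + 7) + 4
(z + 7)^2 = z^2 + 14z + 49
Expand and combine: 3z^2 + 43z + 158


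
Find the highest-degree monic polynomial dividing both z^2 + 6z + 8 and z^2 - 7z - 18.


Factor each:
  z^2 + 6z + 8 = (z + 2)(z + 4)
  z^2 - 7z - 18 = (z + 2)(z - 9)
Common monic factor: z + 2


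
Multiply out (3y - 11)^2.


Expand (3y - 11)^2 by repeated multiplication:
= 9y^2 - 66y + 121


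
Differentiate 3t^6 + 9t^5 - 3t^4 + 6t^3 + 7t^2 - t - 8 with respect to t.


Apply the power rule term by term:
  d/dt(3t^6) = 18t^5
  d/dt(9t^5) = 45t^4
  d/dt(-3t^4) = -12t^3
  d/dt(6t^3) = 18t^2
  d/dt(7t^2) = 14t
  d/dt(-t) = -1
  d/dt(-8) = 0
p'(t) = 18t^5 + 45t^4 - 12t^3 + 18t^2 + 14t - 1


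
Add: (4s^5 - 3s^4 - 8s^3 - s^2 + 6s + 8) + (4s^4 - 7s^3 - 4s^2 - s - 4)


Align terms by degree and add:
  4s^5 - 3s^4 - 8s^3 - s^2 + 6s + 8
+ 4s^4 - 7s^3 - 4s^2 - s - 4
= 4s^5 + s^4 - 15s^3 - 5s^2 + 5s + 4


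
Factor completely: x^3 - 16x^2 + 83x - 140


Try integer roots (divisors of -140). x=7: p(7)=0.
Divide out (x - 7): quotient is x^2 - 9x + 20.
Factor the quadratic: (x - 4)(x - 5)
Result: (x - 7)(x - 4)(x - 5)


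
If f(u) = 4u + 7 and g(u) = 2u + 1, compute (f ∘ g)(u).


Substitute g(u) into f:
f(g(u)) = 4*(2u + 1) + 7
Expand and combine: 8u + 11


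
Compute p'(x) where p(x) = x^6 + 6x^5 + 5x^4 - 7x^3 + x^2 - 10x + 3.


Apply the power rule term by term:
  d/dx(x^6) = 6x^5
  d/dx(6x^5) = 30x^4
  d/dx(5x^4) = 20x^3
  d/dx(-7x^3) = -21x^2
  d/dx(x^2) = 2x
  d/dx(-10x) = -10
  d/dx(3) = 0
p'(x) = 6x^5 + 30x^4 + 20x^3 - 21x^2 + 2x - 10


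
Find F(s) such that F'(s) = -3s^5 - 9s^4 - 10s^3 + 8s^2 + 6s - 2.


Reverse power rule on each term:
  ∫ -3s^5 ds = -(1/2)s^6
  ∫ -9s^4 ds = -(9/5)s^5
  ∫ -10s^3 ds = -(5/2)s^4
  ∫ 8s^2 ds = (8/3)s^3
  ∫ 6s ds = 3s^2
  ∫ -2 ds = -2s
F(s) = -(1/2)s^6 - (9/5)s^5 - (5/2)s^4 + (8/3)s^3 + 3s^2 - 2s + C


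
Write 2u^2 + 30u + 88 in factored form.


Roots satisfy r1 + r2 = -b/a = -15 and r1*r2 = c/a = 44.
So r1 = -11, r2 = -4.
2u^2 + 30u + 88 = 2(u - r1)(u - r2) = 2(u + 11)(u + 4)


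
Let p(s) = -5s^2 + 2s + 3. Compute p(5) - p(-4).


p(5) = -112
p(-4) = -85
p(5) - p(-4) = -112 + 85 = -27


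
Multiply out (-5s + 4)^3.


Expand (-5s + 4)^3 by repeated multiplication:
  (-5s + 4)^2 = 25s^2 - 40s + 16
= -125s^3 + 300s^2 - 240s + 64


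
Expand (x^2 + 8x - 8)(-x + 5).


Distribute each term of the first polynomial:
  (x^2)(-x + 5) = -x^3 + 5x^2
  (8x)(-x + 5) = -8x^2 + 40x
  (-8)(-x + 5) = 8x - 40
Sum: -x^3 - 3x^2 + 48x - 40


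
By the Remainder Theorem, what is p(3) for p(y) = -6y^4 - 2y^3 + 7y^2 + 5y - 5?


By the Remainder Theorem, the remainder equals p(3):
  -6*(3)^4 = -486
  -2*(3)^3 = -54
  7*(3)^2 = 63
  5*(3)^1 = 15
  constant: -5
Sum: -486 - 54 + 63 + 15 - 5 = -467


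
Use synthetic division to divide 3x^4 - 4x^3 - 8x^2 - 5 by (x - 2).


Synthetic division with c = 2. Coefficients: 3, -4, -8, 0, -5
Bring down 3.
  3 * 2 = 6; 6 - 4 = 2
  2 * 2 = 4; 4 - 8 = -4
  -4 * 2 = -8; -8 + 0 = -8
  -8 * 2 = -16; -16 - 5 = -21
Quotient: 3x^3 + 2x^2 - 4x - 8, Remainder: -21


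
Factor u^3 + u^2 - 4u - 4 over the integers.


Try integer roots (divisors of -4). u=2: p(2)=0.
Divide out (u - 2): quotient is u^2 + 3u + 2.
Factor the quadratic: (u + 2)(u + 1)
Result: (u - 2)(u + 2)(u + 1)


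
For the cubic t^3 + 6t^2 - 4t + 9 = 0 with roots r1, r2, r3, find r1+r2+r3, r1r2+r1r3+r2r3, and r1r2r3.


Monic cubic t^3+bt^2+ct+d=0: sum=-b, pairwise sum=c, product=-d.
b=6, c=-4, d=9
r1+r2+r3 = -6
r1r2+r1r3+r2r3 = -4
r1r2r3 = -9


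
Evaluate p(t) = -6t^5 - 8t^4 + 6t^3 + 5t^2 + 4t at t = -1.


Using direct substitution:
  -6 * (-1)^5 = 6
  -8 * (-1)^4 = -8
  6 * (-1)^3 = -6
  5 * (-1)^2 = 5
  4 * (-1)^1 = -4
  constant: 0
Sum = 6 - 8 - 6 + 5 - 4 + 0 = -7


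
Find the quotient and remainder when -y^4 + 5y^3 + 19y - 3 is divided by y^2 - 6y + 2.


(-y^4 + 5y^3 + 19y - 3) / (y^2 - 6y + 2)
Step 1: -y^2 * (y^2 - 6y + 2) = -y^4 + 6y^3 - 2y^2; subtract.
Step 2: -y * (y^2 - 6y + 2) = -y^3 + 6y^2 - 2y; subtract.
Step 3: -4 * (y^2 - 6y + 2) = -4y^2 + 24y - 8; subtract.
Quotient: -y^2 - y - 4, Remainder: -3y + 5


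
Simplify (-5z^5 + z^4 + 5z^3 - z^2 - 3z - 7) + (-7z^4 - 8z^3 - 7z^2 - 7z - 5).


Align terms by degree and add:
  -5z^5 + z^4 + 5z^3 - z^2 - 3z - 7
  -7z^4 - 8z^3 - 7z^2 - 7z - 5
= -5z^5 - 6z^4 - 3z^3 - 8z^2 - 10z - 12


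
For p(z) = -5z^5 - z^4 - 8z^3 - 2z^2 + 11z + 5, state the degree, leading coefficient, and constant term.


Highest power of z is 5, with coefficient -5. Constant term is 5.
Degree = 5, leading coefficient = -5, constant term = 5


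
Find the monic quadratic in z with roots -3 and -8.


p(z) = (z + 3)(z + 8)
Expand: z^2 + 11z + 24


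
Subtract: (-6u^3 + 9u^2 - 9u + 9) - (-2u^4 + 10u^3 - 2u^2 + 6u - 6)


Distribute the minus sign:
  (-6u^3 + 9u^2 - 9u + 9)
- (-2u^4 + 10u^3 - 2u^2 + 6u - 6)
Negate second polynomial: 2u^4 - 10u^3 + 2u^2 - 6u + 6
Add: 2u^4 - 16u^3 + 11u^2 - 15u + 15


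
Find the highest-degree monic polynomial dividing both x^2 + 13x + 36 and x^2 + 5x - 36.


Factor each:
  x^2 + 13x + 36 = (x + 9)(x + 4)
  x^2 + 5x - 36 = (x + 9)(x - 4)
Common monic factor: x + 9


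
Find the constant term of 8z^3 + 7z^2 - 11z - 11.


Read off the constant term: -11


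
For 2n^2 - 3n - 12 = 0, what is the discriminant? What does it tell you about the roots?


D = b^2 - 4ac = (-3)^2 - 4(2)(-12) = 9 + 96 = 105
Since D > 0: two distinct irrational roots


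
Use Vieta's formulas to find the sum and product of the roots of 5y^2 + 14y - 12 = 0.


For ay^2+by+c=0: sum = -b/a, product = c/a.
a=5, b=14, c=-12
Sum = -(14)/5 = -14/5
Product = (-12)/5 = -12/5


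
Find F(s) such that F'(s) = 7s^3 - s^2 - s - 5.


Reverse power rule on each term:
  ∫ 7s^3 ds = (7/4)s^4
  ∫ -s^2 ds = -(1/3)s^3
  ∫ -s ds = -(1/2)s^2
  ∫ -5 ds = -5s
F(s) = (7/4)s^4 - (1/3)s^3 - (1/2)s^2 - 5s + C


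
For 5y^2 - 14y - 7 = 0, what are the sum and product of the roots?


For ay^2+by+c=0: sum = -b/a, product = c/a.
a=5, b=-14, c=-7
Sum = -(-14)/5 = 14/5
Product = (-7)/5 = -7/5


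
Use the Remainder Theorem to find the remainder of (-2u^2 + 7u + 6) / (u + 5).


By the Remainder Theorem, the remainder equals p(-5):
  -2*(-5)^2 = -50
  7*(-5)^1 = -35
  constant: 6
Sum: -50 - 35 + 6 = -79


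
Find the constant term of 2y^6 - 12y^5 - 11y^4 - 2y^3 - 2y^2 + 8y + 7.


Read off the constant term: 7


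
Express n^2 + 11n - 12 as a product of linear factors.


Roots satisfy r1 + r2 = -b/a = -11 and r1*r2 = c/a = -12.
So r1 = 1, r2 = -12.
n^2 + 11n - 12 = (n - r1)(n - r2) = (n - 1)(n + 12)


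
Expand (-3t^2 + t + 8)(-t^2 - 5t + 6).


Distribute each term of the first polynomial:
  (-3t^2)(-t^2 - 5t + 6) = 3t^4 + 15t^3 - 18t^2
  (t)(-t^2 - 5t + 6) = -t^3 - 5t^2 + 6t
  (8)(-t^2 - 5t + 6) = -8t^2 - 40t + 48
Sum: 3t^4 + 14t^3 - 31t^2 - 34t + 48


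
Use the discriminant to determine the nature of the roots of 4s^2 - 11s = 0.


D = b^2 - 4ac = (-11)^2 - 4(4)(0) = 121 = 121
Since D > 0: two distinct rational roots


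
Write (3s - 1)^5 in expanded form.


Expand (3s - 1)^5 by repeated multiplication:
  (3s - 1)^2 = 9s^2 - 6s + 1
  (3s - 1)^3 = 27s^3 - 27s^2 + 9s - 1
  (3s - 1)^4 = 81s^4 - 108s^3 + 54s^2 - 12s + 1
= 243s^5 - 405s^4 + 270s^3 - 90s^2 + 15s - 1


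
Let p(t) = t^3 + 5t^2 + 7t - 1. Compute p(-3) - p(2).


p(-3) = -4
p(2) = 41
p(-3) - p(2) = -4 - 41 = -45


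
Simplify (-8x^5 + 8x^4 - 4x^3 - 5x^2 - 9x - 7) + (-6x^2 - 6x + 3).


Align terms by degree and add:
  -8x^5 + 8x^4 - 4x^3 - 5x^2 - 9x - 7
  -6x^2 - 6x + 3
= -8x^5 + 8x^4 - 4x^3 - 11x^2 - 15x - 4


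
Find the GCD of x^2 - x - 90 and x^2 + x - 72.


Factor each:
  x^2 - x - 90 = (x + 9)(x - 10)
  x^2 + x - 72 = (x + 9)(x - 8)
Common monic factor: x + 9


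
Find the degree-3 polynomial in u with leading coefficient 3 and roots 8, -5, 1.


p(u) = 3(u - 8)(u + 5)(u - 1)
Expand: 3u^3 - 12u^2 - 111u + 120


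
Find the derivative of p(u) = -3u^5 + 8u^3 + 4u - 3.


Apply the power rule term by term:
  d/du(-3u^5) = -15u^4
  d/du(8u^3) = 24u^2
  d/du(4u) = 4
  d/du(-3) = 0
p'(u) = -15u^4 + 24u^2 + 4


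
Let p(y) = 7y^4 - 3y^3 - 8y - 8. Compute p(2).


Using direct substitution:
  7 * (2)^4 = 112
  -3 * (2)^3 = -24
  0 * (2)^2 = 0
  -8 * (2)^1 = -16
  constant: -8
Sum = 112 - 24 + 0 - 16 - 8 = 64


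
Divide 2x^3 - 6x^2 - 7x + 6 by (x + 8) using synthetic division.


Synthetic division with c = -8. Coefficients: 2, -6, -7, 6
Bring down 2.
  2 * -8 = -16; -16 - 6 = -22
  -22 * -8 = 176; 176 - 7 = 169
  169 * -8 = -1352; -1352 + 6 = -1346
Quotient: 2x^2 - 22x + 169, Remainder: -1346


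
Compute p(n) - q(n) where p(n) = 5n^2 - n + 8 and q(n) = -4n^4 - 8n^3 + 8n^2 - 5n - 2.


Distribute the minus sign:
  (5n^2 - n + 8)
- (-4n^4 - 8n^3 + 8n^2 - 5n - 2)
Negate second polynomial: 4n^4 + 8n^3 - 8n^2 + 5n + 2
Add: 4n^4 + 8n^3 - 3n^2 + 4n + 10


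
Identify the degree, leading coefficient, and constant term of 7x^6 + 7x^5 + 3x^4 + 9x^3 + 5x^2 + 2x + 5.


Highest power of x is 6, with coefficient 7. Constant term is 5.
Degree = 6, leading coefficient = 7, constant term = 5


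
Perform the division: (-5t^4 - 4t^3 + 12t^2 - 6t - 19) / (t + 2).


(-5t^4 - 4t^3 + 12t^2 - 6t - 19) / (t + 2)
Step 1: -5t^3 * (t + 2) = -5t^4 - 10t^3; subtract.
Step 2: 6t^2 * (t + 2) = 6t^3 + 12t^2; subtract.
Step 3: 0 * (t + 2) = 0; subtract.
Step 4: -6 * (t + 2) = -6t - 12; subtract.
Quotient: -5t^3 + 6t^2 - 6, Remainder: -7


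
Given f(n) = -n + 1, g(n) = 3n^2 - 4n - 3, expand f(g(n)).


Substitute g(n) into f:
f(g(n)) = -1*(3n^2 - 4n - 3) + 1
Expand and combine: -3n^2 + 4n + 4


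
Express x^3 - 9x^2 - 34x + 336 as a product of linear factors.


Try integer roots (divisors of 336). x=8: p(8)=0.
Divide out (x - 8): quotient is x^2 - x - 42.
Factor the quadratic: (x + 6)(x - 7)
Result: (x - 8)(x + 6)(x - 7)


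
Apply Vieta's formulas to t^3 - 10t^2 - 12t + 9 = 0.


Monic cubic t^3+bt^2+ct+d=0: sum=-b, pairwise sum=c, product=-d.
b=-10, c=-12, d=9
r1+r2+r3 = 10
r1r2+r1r3+r2r3 = -12
r1r2r3 = -9


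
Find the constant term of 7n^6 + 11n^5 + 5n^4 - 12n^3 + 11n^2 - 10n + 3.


Read off the constant term: 3


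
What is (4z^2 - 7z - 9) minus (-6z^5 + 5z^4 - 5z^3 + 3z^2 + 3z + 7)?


Distribute the minus sign:
  (4z^2 - 7z - 9)
- (-6z^5 + 5z^4 - 5z^3 + 3z^2 + 3z + 7)
Negate second polynomial: 6z^5 - 5z^4 + 5z^3 - 3z^2 - 3z - 7
Add: 6z^5 - 5z^4 + 5z^3 + z^2 - 10z - 16


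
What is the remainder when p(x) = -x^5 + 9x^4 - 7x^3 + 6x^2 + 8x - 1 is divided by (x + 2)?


By the Remainder Theorem, the remainder equals p(-2):
  -1*(-2)^5 = 32
  9*(-2)^4 = 144
  -7*(-2)^3 = 56
  6*(-2)^2 = 24
  8*(-2)^1 = -16
  constant: -1
Sum: 32 + 144 + 56 + 24 - 16 - 1 = 239


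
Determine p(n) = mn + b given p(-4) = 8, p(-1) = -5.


p(n) = mn + b. Using p(-4)=8, p(-1)=-5:
m = (8 + 5)/(-4 + 1) = 13/-3 = -13/3
b = 8 - m*(-4) = 8 - 52/3 = -28/3
p(n) = -(13/3)n - (28/3)


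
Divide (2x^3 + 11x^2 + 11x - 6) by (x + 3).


(2x^3 + 11x^2 + 11x - 6) / (x + 3)
Step 1: 2x^2 * (x + 3) = 2x^3 + 6x^2; subtract.
Step 2: 5x * (x + 3) = 5x^2 + 15x; subtract.
Step 3: -4 * (x + 3) = -4x - 12; subtract.
Quotient: 2x^2 + 5x - 4, Remainder: 6


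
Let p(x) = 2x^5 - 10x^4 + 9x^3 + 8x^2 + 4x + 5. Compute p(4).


Using direct substitution:
  2 * (4)^5 = 2048
  -10 * (4)^4 = -2560
  9 * (4)^3 = 576
  8 * (4)^2 = 128
  4 * (4)^1 = 16
  constant: 5
Sum = 2048 - 2560 + 576 + 128 + 16 + 5 = 213


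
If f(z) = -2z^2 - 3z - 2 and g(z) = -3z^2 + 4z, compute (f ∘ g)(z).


Substitute g(z) into f:
f(g(z)) = -2*(-3z^2 + 4z)^2 + (-3)*(-3z^2 + 4z) + (-2)
(-3z^2 + 4z)^2 = 9z^4 - 24z^3 + 16z^2
Expand and combine: -18z^4 + 48z^3 - 23z^2 - 12z - 2


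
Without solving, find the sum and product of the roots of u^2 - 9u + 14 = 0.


For au^2+bu+c=0: sum = -b/a, product = c/a.
a=1, b=-9, c=14
Sum = -(-9)/1 = 9
Product = (14)/1 = 14


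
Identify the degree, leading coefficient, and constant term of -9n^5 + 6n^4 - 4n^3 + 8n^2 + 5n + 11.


Highest power of n is 5, with coefficient -9. Constant term is 11.
Degree = 5, leading coefficient = -9, constant term = 11


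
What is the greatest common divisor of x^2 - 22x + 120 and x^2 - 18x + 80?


Factor each:
  x^2 - 22x + 120 = (x - 10)(x - 12)
  x^2 - 18x + 80 = (x - 10)(x - 8)
Common monic factor: x - 10


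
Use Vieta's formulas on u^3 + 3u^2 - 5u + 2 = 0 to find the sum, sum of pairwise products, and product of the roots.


Monic cubic u^3+bu^2+cu+d=0: sum=-b, pairwise sum=c, product=-d.
b=3, c=-5, d=2
r1+r2+r3 = -3
r1r2+r1r3+r2r3 = -5
r1r2r3 = -2


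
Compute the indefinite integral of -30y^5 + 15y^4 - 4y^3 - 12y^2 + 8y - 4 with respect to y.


Reverse power rule on each term:
  ∫ -30y^5 dy = -5y^6
  ∫ 15y^4 dy = 3y^5
  ∫ -4y^3 dy = -y^4
  ∫ -12y^2 dy = -4y^3
  ∫ 8y dy = 4y^2
  ∫ -4 dy = -4y
F(y) = -5y^6 + 3y^5 - y^4 - 4y^3 + 4y^2 - 4y + C


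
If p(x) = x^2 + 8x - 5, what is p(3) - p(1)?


p(3) = 28
p(1) = 4
p(3) - p(1) = 28 - 4 = 24


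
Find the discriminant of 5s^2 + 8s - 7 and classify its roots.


D = b^2 - 4ac = (8)^2 - 4(5)(-7) = 64 + 140 = 204
Since D > 0: two distinct irrational roots


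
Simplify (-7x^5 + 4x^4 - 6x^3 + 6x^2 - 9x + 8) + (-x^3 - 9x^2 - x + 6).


Align terms by degree and add:
  -7x^5 + 4x^4 - 6x^3 + 6x^2 - 9x + 8
  -x^3 - 9x^2 - x + 6
= -7x^5 + 4x^4 - 7x^3 - 3x^2 - 10x + 14


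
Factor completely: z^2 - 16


Roots satisfy r1 + r2 = -b/a = 0 and r1*r2 = c/a = -16.
So r1 = -4, r2 = 4.
z^2 - 16 = (z - r1)(z - r2) = (z + 4)(z - 4)


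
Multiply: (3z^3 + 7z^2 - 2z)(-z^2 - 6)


Distribute each term of the first polynomial:
  (3z^3)(-z^2 - 6) = -3z^5 - 18z^3
  (7z^2)(-z^2 - 6) = -7z^4 - 42z^2
  (-2z)(-z^2 - 6) = 2z^3 + 12z
Sum: -3z^5 - 7z^4 - 16z^3 - 42z^2 + 12z


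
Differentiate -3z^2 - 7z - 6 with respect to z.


Apply the power rule term by term:
  d/dz(-3z^2) = -6z
  d/dz(-7z) = -7
  d/dz(-6) = 0
p'(z) = -6z - 7


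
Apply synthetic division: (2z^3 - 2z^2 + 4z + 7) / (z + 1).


Synthetic division with c = -1. Coefficients: 2, -2, 4, 7
Bring down 2.
  2 * -1 = -2; -2 - 2 = -4
  -4 * -1 = 4; 4 + 4 = 8
  8 * -1 = -8; -8 + 7 = -1
Quotient: 2z^2 - 4z + 8, Remainder: -1


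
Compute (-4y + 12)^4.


Expand (-4y + 12)^4 by repeated multiplication:
  (-4y + 12)^2 = 16y^2 - 96y + 144
  (-4y + 12)^3 = -64y^3 + 576y^2 - 1728y + 1728
= 256y^4 - 3072y^3 + 13824y^2 - 27648y + 20736


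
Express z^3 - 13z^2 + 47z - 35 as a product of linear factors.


Try integer roots (divisors of -35). z=7: p(7)=0.
Divide out (z - 7): quotient is z^2 - 6z + 5.
Factor the quadratic: (z - 5)(z - 1)
Result: (z - 7)(z - 5)(z - 1)


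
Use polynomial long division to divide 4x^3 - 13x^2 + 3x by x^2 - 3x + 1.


(4x^3 - 13x^2 + 3x) / (x^2 - 3x + 1)
Step 1: 4x * (x^2 - 3x + 1) = 4x^3 - 12x^2 + 4x; subtract.
Step 2: -1 * (x^2 - 3x + 1) = -x^2 + 3x - 1; subtract.
Quotient: 4x - 1, Remainder: -4x + 1


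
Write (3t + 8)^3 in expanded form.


Expand (3t + 8)^3 by repeated multiplication:
  (3t + 8)^2 = 9t^2 + 48t + 64
= 27t^3 + 216t^2 + 576t + 512


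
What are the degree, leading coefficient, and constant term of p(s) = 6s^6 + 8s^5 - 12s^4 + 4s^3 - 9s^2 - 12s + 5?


Highest power of s is 6, with coefficient 6. Constant term is 5.
Degree = 6, leading coefficient = 6, constant term = 5


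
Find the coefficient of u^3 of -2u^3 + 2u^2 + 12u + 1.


Read off the coefficient of u^3: -2


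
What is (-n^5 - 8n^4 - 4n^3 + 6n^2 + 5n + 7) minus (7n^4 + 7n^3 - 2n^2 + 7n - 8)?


Distribute the minus sign:
  (-n^5 - 8n^4 - 4n^3 + 6n^2 + 5n + 7)
- (7n^4 + 7n^3 - 2n^2 + 7n - 8)
Negate second polynomial: -7n^4 - 7n^3 + 2n^2 - 7n + 8
Add: -n^5 - 15n^4 - 11n^3 + 8n^2 - 2n + 15


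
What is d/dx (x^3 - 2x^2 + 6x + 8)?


Apply the power rule term by term:
  d/dx(x^3) = 3x^2
  d/dx(-2x^2) = -4x
  d/dx(6x) = 6
  d/dx(8) = 0
p'(x) = 3x^2 - 4x + 6


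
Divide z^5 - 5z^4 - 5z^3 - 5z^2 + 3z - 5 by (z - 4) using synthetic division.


Synthetic division with c = 4. Coefficients: 1, -5, -5, -5, 3, -5
Bring down 1.
  1 * 4 = 4; 4 - 5 = -1
  -1 * 4 = -4; -4 - 5 = -9
  -9 * 4 = -36; -36 - 5 = -41
  -41 * 4 = -164; -164 + 3 = -161
  -161 * 4 = -644; -644 - 5 = -649
Quotient: z^4 - z^3 - 9z^2 - 41z - 161, Remainder: -649


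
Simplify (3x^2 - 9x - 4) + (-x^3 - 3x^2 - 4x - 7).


Align terms by degree and add:
  3x^2 - 9x - 4
  -x^3 - 3x^2 - 4x - 7
= -x^3 - 13x - 11


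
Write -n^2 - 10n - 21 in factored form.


Roots satisfy r1 + r2 = -b/a = -10 and r1*r2 = c/a = 21.
So r1 = -3, r2 = -7.
-n^2 - 10n - 21 = -(n - r1)(n - r2) = -(n + 3)(n + 7)


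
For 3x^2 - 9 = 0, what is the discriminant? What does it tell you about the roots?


D = b^2 - 4ac = (0)^2 - 4(3)(-9) = 0 + 108 = 108
Since D > 0: two distinct irrational roots


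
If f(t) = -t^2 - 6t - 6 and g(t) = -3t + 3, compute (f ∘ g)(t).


Substitute g(t) into f:
f(g(t)) = -1*(-3t + 3)^2 + (-6)*(-3t + 3) + (-6)
(-3t + 3)^2 = 9t^2 - 18t + 9
Expand and combine: -9t^2 + 36t - 33


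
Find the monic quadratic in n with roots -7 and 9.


p(n) = (n + 7)(n - 9)
Expand: n^2 - 2n - 63


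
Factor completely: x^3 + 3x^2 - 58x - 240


Try integer roots (divisors of -240). x=8: p(8)=0.
Divide out (x - 8): quotient is x^2 + 11x + 30.
Factor the quadratic: (x + 5)(x + 6)
Result: (x - 8)(x + 5)(x + 6)


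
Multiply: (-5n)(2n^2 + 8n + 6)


Distribute each term of the first polynomial:
  (-5n)(2n^2 + 8n + 6) = -10n^3 - 40n^2 - 30n
Sum: -10n^3 - 40n^2 - 30n


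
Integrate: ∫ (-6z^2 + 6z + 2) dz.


Reverse power rule on each term:
  ∫ -6z^2 dz = -2z^3
  ∫ 6z dz = 3z^2
  ∫ 2 dz = 2z
F(z) = -2z^3 + 3z^2 + 2z + C


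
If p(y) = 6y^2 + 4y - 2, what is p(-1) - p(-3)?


p(-1) = 0
p(-3) = 40
p(-1) - p(-3) = 0 - 40 = -40


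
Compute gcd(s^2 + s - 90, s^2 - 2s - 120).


Factor each:
  s^2 + s - 90 = (s + 10)(s - 9)
  s^2 - 2s - 120 = (s + 10)(s - 12)
Common monic factor: s + 10


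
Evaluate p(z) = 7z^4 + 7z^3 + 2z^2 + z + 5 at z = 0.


Using direct substitution:
  7 * (0)^4 = 0
  7 * (0)^3 = 0
  2 * (0)^2 = 0
  1 * (0)^1 = 0
  constant: 5
Sum = 0 + 0 + 0 + 0 + 5 = 5


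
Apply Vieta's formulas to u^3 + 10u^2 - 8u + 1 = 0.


Monic cubic u^3+bu^2+cu+d=0: sum=-b, pairwise sum=c, product=-d.
b=10, c=-8, d=1
r1+r2+r3 = -10
r1r2+r1r3+r2r3 = -8
r1r2r3 = -1


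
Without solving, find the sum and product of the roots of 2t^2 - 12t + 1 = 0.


For at^2+bt+c=0: sum = -b/a, product = c/a.
a=2, b=-12, c=1
Sum = -(-12)/2 = 6
Product = (1)/2 = 1/2


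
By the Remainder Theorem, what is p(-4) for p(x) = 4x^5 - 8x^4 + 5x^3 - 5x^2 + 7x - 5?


By the Remainder Theorem, the remainder equals p(-4):
  4*(-4)^5 = -4096
  -8*(-4)^4 = -2048
  5*(-4)^3 = -320
  -5*(-4)^2 = -80
  7*(-4)^1 = -28
  constant: -5
Sum: -4096 - 2048 - 320 - 80 - 28 - 5 = -6577


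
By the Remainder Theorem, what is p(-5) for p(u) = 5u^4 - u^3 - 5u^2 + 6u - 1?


By the Remainder Theorem, the remainder equals p(-5):
  5*(-5)^4 = 3125
  -1*(-5)^3 = 125
  -5*(-5)^2 = -125
  6*(-5)^1 = -30
  constant: -1
Sum: 3125 + 125 - 125 - 30 - 1 = 3094


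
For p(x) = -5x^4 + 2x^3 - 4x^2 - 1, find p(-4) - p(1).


p(-4) = -1473
p(1) = -8
p(-4) - p(1) = -1473 + 8 = -1465


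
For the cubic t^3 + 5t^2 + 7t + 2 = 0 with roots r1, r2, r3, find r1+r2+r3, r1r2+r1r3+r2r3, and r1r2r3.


Monic cubic t^3+bt^2+ct+d=0: sum=-b, pairwise sum=c, product=-d.
b=5, c=7, d=2
r1+r2+r3 = -5
r1r2+r1r3+r2r3 = 7
r1r2r3 = -2


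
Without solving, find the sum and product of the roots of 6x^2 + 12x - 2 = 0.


For ax^2+bx+c=0: sum = -b/a, product = c/a.
a=6, b=12, c=-2
Sum = -(12)/6 = -2
Product = (-2)/6 = -1/3


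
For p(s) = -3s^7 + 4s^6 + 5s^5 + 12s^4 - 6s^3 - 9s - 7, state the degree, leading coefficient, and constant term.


Highest power of s is 7, with coefficient -3. Constant term is -7.
Degree = 7, leading coefficient = -3, constant term = -7


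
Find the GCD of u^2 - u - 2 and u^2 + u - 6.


Factor each:
  u^2 - u - 2 = (u - 2)(u + 1)
  u^2 + u - 6 = (u - 2)(u + 3)
Common monic factor: u - 2


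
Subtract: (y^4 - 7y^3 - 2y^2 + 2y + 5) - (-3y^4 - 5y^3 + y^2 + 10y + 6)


Distribute the minus sign:
  (y^4 - 7y^3 - 2y^2 + 2y + 5)
- (-3y^4 - 5y^3 + y^2 + 10y + 6)
Negate second polynomial: 3y^4 + 5y^3 - y^2 - 10y - 6
Add: 4y^4 - 2y^3 - 3y^2 - 8y - 1


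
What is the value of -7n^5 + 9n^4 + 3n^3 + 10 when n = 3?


Using direct substitution:
  -7 * (3)^5 = -1701
  9 * (3)^4 = 729
  3 * (3)^3 = 81
  0 * (3)^2 = 0
  0 * (3)^1 = 0
  constant: 10
Sum = -1701 + 729 + 81 + 0 + 0 + 10 = -881


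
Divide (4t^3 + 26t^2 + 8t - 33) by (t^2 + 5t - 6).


(4t^3 + 26t^2 + 8t - 33) / (t^2 + 5t - 6)
Step 1: 4t * (t^2 + 5t - 6) = 4t^3 + 20t^2 - 24t; subtract.
Step 2: 6 * (t^2 + 5t - 6) = 6t^2 + 30t - 36; subtract.
Quotient: 4t + 6, Remainder: 2t + 3


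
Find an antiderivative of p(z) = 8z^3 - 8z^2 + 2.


Reverse power rule on each term:
  ∫ 8z^3 dz = 2z^4
  ∫ -8z^2 dz = -(8/3)z^3
  ∫ 2 dz = 2z
F(z) = 2z^4 - (8/3)z^3 + 2z + C


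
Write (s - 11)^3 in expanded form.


Expand (s - 11)^3 by repeated multiplication:
  (s - 11)^2 = s^2 - 22s + 121
= s^3 - 33s^2 + 363s - 1331


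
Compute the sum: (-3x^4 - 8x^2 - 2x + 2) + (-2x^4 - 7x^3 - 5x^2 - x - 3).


Align terms by degree and add:
  -3x^4 - 8x^2 - 2x + 2
  -2x^4 - 7x^3 - 5x^2 - x - 3
= -5x^4 - 7x^3 - 13x^2 - 3x - 1


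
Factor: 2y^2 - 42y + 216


Roots satisfy r1 + r2 = -b/a = 21 and r1*r2 = c/a = 108.
So r1 = 9, r2 = 12.
2y^2 - 42y + 216 = 2(y - r1)(y - r2) = 2(y - 9)(y - 12)


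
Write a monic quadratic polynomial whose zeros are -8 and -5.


p(x) = (x + 8)(x + 5)
Expand: x^2 + 13x + 40


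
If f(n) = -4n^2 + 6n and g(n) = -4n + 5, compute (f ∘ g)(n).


Substitute g(n) into f:
f(g(n)) = -4*(-4n + 5)^2 + 6*(-4n + 5)
(-4n + 5)^2 = 16n^2 - 40n + 25
Expand and combine: -64n^2 + 136n - 70


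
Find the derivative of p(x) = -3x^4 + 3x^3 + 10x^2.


Apply the power rule term by term:
  d/dx(-3x^4) = -12x^3
  d/dx(3x^3) = 9x^2
  d/dx(10x^2) = 20x
p'(x) = -12x^3 + 9x^2 + 20x


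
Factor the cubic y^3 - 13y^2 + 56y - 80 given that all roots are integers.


Try integer roots (divisors of -80). y=4: p(4)=0.
Divide out (y - 4): quotient is y^2 - 9y + 20.
Factor the quadratic: (y - 4)(y - 5)
Result: (y - 4)(y - 4)(y - 5)


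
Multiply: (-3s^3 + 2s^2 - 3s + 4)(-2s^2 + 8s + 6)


Distribute each term of the first polynomial:
  (-3s^3)(-2s^2 + 8s + 6) = 6s^5 - 24s^4 - 18s^3
  (2s^2)(-2s^2 + 8s + 6) = -4s^4 + 16s^3 + 12s^2
  (-3s)(-2s^2 + 8s + 6) = 6s^3 - 24s^2 - 18s
  (4)(-2s^2 + 8s + 6) = -8s^2 + 32s + 24
Sum: 6s^5 - 28s^4 + 4s^3 - 20s^2 + 14s + 24


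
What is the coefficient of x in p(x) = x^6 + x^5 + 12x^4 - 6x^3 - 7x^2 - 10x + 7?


Read off the coefficient of x: -10


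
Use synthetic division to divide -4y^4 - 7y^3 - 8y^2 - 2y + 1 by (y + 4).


Synthetic division with c = -4. Coefficients: -4, -7, -8, -2, 1
Bring down -4.
  -4 * -4 = 16; 16 - 7 = 9
  9 * -4 = -36; -36 - 8 = -44
  -44 * -4 = 176; 176 - 2 = 174
  174 * -4 = -696; -696 + 1 = -695
Quotient: -4y^3 + 9y^2 - 44y + 174, Remainder: -695


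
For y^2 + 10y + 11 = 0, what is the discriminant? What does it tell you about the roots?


D = b^2 - 4ac = (10)^2 - 4(1)(11) = 100 - 44 = 56
Since D > 0: two distinct irrational roots


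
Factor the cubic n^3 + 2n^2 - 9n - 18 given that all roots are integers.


Try integer roots (divisors of -18). n=3: p(3)=0.
Divide out (n - 3): quotient is n^2 + 5n + 6.
Factor the quadratic: (n + 2)(n + 3)
Result: (n - 3)(n + 2)(n + 3)


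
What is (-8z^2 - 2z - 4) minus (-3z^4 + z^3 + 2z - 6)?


Distribute the minus sign:
  (-8z^2 - 2z - 4)
- (-3z^4 + z^3 + 2z - 6)
Negate second polynomial: 3z^4 - z^3 - 2z + 6
Add: 3z^4 - z^3 - 8z^2 - 4z + 2


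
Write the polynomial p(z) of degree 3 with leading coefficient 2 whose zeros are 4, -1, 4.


p(z) = 2(z - 4)(z + 1)(z - 4)
Expand: 2z^3 - 14z^2 + 16z + 32


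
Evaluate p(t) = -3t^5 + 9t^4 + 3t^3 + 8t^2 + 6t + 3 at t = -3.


Using direct substitution:
  -3 * (-3)^5 = 729
  9 * (-3)^4 = 729
  3 * (-3)^3 = -81
  8 * (-3)^2 = 72
  6 * (-3)^1 = -18
  constant: 3
Sum = 729 + 729 - 81 + 72 - 18 + 3 = 1434


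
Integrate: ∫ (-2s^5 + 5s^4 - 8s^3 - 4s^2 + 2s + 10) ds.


Reverse power rule on each term:
  ∫ -2s^5 ds = -(1/3)s^6
  ∫ 5s^4 ds = s^5
  ∫ -8s^3 ds = -2s^4
  ∫ -4s^2 ds = -(4/3)s^3
  ∫ 2s ds = s^2
  ∫ 10 ds = 10s
F(s) = -(1/3)s^6 + s^5 - 2s^4 - (4/3)s^3 + s^2 + 10s + C


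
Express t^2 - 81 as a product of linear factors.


Roots satisfy r1 + r2 = -b/a = 0 and r1*r2 = c/a = -81.
So r1 = -9, r2 = 9.
t^2 - 81 = (t - r1)(t - r2) = (t + 9)(t - 9)


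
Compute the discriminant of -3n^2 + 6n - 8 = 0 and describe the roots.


D = b^2 - 4ac = (6)^2 - 4(-3)(-8) = 36 - 96 = -60
Since D < 0: two complex conjugate roots (no real roots)


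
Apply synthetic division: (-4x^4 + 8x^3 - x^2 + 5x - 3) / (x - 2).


Synthetic division with c = 2. Coefficients: -4, 8, -1, 5, -3
Bring down -4.
  -4 * 2 = -8; -8 + 8 = 0
  0 * 2 = 0; 0 - 1 = -1
  -1 * 2 = -2; -2 + 5 = 3
  3 * 2 = 6; 6 - 3 = 3
Quotient: -4x^3 - x + 3, Remainder: 3


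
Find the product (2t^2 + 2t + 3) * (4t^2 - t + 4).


Distribute each term of the first polynomial:
  (2t^2)(4t^2 - t + 4) = 8t^4 - 2t^3 + 8t^2
  (2t)(4t^2 - t + 4) = 8t^3 - 2t^2 + 8t
  (3)(4t^2 - t + 4) = 12t^2 - 3t + 12
Sum: 8t^4 + 6t^3 + 18t^2 + 5t + 12


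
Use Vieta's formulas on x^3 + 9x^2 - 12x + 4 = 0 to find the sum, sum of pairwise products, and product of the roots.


Monic cubic x^3+bx^2+cx+d=0: sum=-b, pairwise sum=c, product=-d.
b=9, c=-12, d=4
r1+r2+r3 = -9
r1r2+r1r3+r2r3 = -12
r1r2r3 = -4


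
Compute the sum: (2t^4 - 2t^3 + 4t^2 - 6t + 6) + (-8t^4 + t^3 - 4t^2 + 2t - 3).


Align terms by degree and add:
  2t^4 - 2t^3 + 4t^2 - 6t + 6
  -8t^4 + t^3 - 4t^2 + 2t - 3
= -6t^4 - t^3 - 4t + 3


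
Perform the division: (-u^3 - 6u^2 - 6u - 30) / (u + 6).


(-u^3 - 6u^2 - 6u - 30) / (u + 6)
Step 1: -u^2 * (u + 6) = -u^3 - 6u^2; subtract.
Step 2: 0 * (u + 6) = 0; subtract.
Step 3: -6 * (u + 6) = -6u - 36; subtract.
Quotient: -u^2 - 6, Remainder: 6


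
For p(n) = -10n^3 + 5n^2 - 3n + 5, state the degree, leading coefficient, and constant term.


Highest power of n is 3, with coefficient -10. Constant term is 5.
Degree = 3, leading coefficient = -10, constant term = 5


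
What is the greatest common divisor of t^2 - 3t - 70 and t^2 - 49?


Factor each:
  t^2 - 3t - 70 = (t + 7)(t - 10)
  t^2 - 49 = (t + 7)(t - 7)
Common monic factor: t + 7


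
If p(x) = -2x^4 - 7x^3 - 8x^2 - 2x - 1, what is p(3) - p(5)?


p(3) = -430
p(5) = -2336
p(3) - p(5) = -430 + 2336 = 1906


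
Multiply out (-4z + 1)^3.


Expand (-4z + 1)^3 by repeated multiplication:
  (-4z + 1)^2 = 16z^2 - 8z + 1
= -64z^3 + 48z^2 - 12z + 1
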